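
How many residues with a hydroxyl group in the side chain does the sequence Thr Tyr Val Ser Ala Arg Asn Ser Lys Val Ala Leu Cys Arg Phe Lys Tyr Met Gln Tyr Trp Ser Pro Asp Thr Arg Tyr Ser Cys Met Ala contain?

S, T, and Y are the three residues with a side-chain hydroxyl.
Matching residues: Thr1, Tyr2, Ser4, Ser8, Tyr17, Tyr20, Ser22, Thr25, Tyr27, Ser28.

10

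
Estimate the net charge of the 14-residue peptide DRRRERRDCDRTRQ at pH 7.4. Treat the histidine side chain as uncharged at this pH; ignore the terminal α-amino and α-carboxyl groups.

The side chains ionized at physiological pH are Lys/Arg (+1) and Asp/Glu (−1); with His treated as neutral, nothing else contributes.
Positive (K, R): R2, R3, R4, R6, R7, R11, R13 → +7.
Negative (D, E): D1, E5, D8, D10 → −4.
Net charge = (+7) + (−4) = +3.

+3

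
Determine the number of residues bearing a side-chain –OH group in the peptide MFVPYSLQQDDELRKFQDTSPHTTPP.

6

The –OH-bearing residues are Ser, Thr (aliphatic alcohols), and Tyr (phenol).
Matching residues: Y5, S6, T19, S20, T23, T24.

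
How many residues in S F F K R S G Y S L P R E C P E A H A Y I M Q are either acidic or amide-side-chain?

Acidic: D, E. Amide-side-chain: N, Q.
Acidic residues here: E13, E16 (2).
Amide-side-chain residues here: Q23 (1).
The two groups share no amino acid, so total = 2 + 1 = 3.

3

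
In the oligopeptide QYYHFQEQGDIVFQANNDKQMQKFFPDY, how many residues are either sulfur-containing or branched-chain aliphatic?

3

Sulfur-containing: C, M. Branched-chain aliphatic: I, L, V.
Sulfur-containing residues here: M21 (1).
Branched-chain aliphatic residues here: I11, V12 (2).
The two groups share no amino acid, so total = 1 + 2 = 3.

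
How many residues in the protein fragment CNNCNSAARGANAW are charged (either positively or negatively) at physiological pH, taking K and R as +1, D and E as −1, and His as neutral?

Charged side chains at pH ~7.4: K, R (positive); D, E (negative).
Matching residues: R9.

1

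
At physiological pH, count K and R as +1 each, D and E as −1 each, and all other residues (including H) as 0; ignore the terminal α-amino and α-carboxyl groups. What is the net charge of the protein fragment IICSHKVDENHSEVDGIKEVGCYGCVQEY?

-4

Positive (K, R): K6, K18 → +2.
Negative (D, E): D8, E9, E13, D15, E19, E28 → −6.
Net charge = (+2) + (−6) = −4.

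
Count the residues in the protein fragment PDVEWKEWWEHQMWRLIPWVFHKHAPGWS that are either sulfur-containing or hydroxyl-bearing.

Sulfur-containing: C, M. Hydroxyl-bearing: S, T, Y.
Sulfur-containing residues here: M13 (1).
Hydroxyl-bearing residues here: S29 (1).
The two groups share no amino acid, so total = 1 + 1 = 2.

2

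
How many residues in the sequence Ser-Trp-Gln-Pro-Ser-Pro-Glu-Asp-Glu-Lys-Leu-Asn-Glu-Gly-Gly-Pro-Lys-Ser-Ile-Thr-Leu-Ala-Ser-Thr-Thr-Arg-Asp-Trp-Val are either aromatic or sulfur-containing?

Aromatic: F, W, Y. Sulfur-containing: C, M.
Aromatic residues here: Trp2, Trp28 (2).
Sulfur-containing residues here: none (0).
The two groups share no amino acid, so total = 2 + 0 = 2.

2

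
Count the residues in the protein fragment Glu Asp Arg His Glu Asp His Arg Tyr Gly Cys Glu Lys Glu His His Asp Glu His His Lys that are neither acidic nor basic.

Acidic: D, E. Basic: K, R, H. All other residues are neither.
Matching residues: Tyr9, Gly10, Cys11.

3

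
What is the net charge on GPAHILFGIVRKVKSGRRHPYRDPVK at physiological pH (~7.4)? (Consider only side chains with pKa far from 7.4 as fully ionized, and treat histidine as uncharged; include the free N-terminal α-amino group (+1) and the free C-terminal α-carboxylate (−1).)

Near pH 7.4, K and R contribute +1 each, D and E contribute −1 each, and every other side chain (His included, as stated) is uncharged.
Positive (K, R): R11, K12, K14, R17, R18, R22, K26 → +7.
Negative (D, E): D23 → −1.
The N-terminus (+1) and C-terminus (−1) cancel.
Net charge = (+7) + (−1) = +6.

+6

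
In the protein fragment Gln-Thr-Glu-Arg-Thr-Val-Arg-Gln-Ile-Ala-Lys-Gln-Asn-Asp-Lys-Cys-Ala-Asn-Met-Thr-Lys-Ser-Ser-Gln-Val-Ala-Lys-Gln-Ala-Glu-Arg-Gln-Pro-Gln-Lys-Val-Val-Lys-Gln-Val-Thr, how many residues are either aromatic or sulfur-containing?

2

Aromatic: F, W, Y. Sulfur-containing: C, M.
Aromatic residues here: none (0).
Sulfur-containing residues here: Cys16, Met19 (2).
The two groups share no amino acid, so total = 0 + 2 = 2.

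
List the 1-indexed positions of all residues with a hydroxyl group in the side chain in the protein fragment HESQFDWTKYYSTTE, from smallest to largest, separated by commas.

Serine (S), threonine (T), and tyrosine (Y) each carry a hydroxyl group on the side chain.
Matching residues: S3, T8, Y10, Y11, S12, T13, T14.

3, 8, 10, 11, 12, 13, 14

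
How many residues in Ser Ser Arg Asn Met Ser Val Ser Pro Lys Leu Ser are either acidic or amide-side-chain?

Acidic: D, E. Amide-side-chain: N, Q.
Acidic residues here: none (0).
Amide-side-chain residues here: Asn4 (1).
The two groups share no amino acid, so total = 0 + 1 = 1.

1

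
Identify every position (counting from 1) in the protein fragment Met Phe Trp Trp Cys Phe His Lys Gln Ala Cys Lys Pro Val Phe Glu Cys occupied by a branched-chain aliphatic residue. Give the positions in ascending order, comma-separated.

14

V, L, and I make up the branched-chain aliphatic group.
Matching residues: Val14.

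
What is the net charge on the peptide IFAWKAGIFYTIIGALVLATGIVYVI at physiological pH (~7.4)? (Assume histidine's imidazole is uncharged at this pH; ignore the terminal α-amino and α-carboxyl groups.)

+1

At pH ~7.4 the Lys and Arg side chains are protonated (+1), the Asp and Glu side chains are deprotonated (−1), and with His taken as neutral all other side chains carry no charge.
Positive (K, R): K5 → +1.
Negative (D, E): none → −0.
Net charge = (+1) + (−0) = +1.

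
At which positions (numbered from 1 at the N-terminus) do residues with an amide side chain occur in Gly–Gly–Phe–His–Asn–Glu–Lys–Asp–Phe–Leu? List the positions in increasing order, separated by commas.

Asparagine (N) and glutamine (Q) have uncharged amide side chains.
Matching residues: Asn5.

5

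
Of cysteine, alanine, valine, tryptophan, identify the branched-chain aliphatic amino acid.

The BCAAs are Val, Leu, and Ile — aliphatic side chains with a branch point.
Of the listed options, only valine belongs to this group.

valine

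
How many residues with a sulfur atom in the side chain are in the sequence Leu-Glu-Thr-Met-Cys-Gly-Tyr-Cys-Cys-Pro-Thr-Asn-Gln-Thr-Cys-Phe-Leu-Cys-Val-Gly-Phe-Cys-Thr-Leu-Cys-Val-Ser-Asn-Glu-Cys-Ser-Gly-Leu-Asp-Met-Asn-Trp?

10

Cysteine (C, thiol) and methionine (M, thioether) are the two sulfur-containing amino acids.
Matching residues: Met4, Cys5, Cys8, Cys9, Cys15, Cys18, Cys22, Cys25, Cys30, Met35.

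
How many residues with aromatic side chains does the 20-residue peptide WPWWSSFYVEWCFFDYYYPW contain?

Phenylalanine (F), tryptophan (W), and tyrosine (Y) have aromatic ring side chains.
Matching residues: W1, W3, W4, F7, Y8, W11, F13, F14, Y16, Y17, Y18, W20.

12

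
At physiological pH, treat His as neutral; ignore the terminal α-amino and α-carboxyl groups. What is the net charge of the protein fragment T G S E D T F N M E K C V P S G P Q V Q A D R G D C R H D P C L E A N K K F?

-2

At pH ~7.4 the Lys and Arg side chains are protonated (+1), the Asp and Glu side chains are deprotonated (−1), and with His taken as neutral all other side chains carry no charge.
Positive (K, R): K11, R23, R27, K36, K37 → +5.
Negative (D, E): E4, D5, E10, D22, D25, D29, E33 → −7.
Net charge = (+5) + (−7) = −2.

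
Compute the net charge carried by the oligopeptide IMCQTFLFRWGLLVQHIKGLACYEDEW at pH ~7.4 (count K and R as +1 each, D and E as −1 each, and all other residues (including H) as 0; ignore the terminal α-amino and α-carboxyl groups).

-1

Positive (K, R): R9, K18 → +2.
Negative (D, E): E24, D25, E26 → −3.
Net charge = (+2) + (−3) = −1.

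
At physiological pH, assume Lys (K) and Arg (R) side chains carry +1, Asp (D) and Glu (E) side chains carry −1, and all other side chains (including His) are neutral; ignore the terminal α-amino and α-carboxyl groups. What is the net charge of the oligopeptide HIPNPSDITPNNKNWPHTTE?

-1

Positive (K, R): K13 → +1.
Negative (D, E): D7, E20 → −2.
Net charge = (+1) + (−2) = −1.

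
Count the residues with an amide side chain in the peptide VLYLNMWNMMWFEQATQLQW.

Only N (asparagine) and Q (glutamine) carry a side-chain carboxamide.
Matching residues: N5, N8, Q14, Q17, Q19.

5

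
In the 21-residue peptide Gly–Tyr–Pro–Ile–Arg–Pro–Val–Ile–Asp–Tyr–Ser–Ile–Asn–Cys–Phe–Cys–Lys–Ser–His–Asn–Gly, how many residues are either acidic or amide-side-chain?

Acidic: D, E. Amide-side-chain: N, Q.
Acidic residues here: Asp9 (1).
Amide-side-chain residues here: Asn13, Asn20 (2).
The two groups share no amino acid, so total = 1 + 2 = 3.

3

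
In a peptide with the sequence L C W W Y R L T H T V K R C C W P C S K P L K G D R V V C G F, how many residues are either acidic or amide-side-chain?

Acidic: D, E. Amide-side-chain: N, Q.
Acidic residues here: D25 (1).
Amide-side-chain residues here: none (0).
The two groups share no amino acid, so total = 1 + 0 = 1.

1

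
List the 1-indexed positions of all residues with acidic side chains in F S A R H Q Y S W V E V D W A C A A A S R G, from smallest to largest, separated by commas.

Aspartate (D) and glutamate (E) have carboxylic-acid side chains and are the acidic amino acids.
Matching residues: E11, D13.

11, 13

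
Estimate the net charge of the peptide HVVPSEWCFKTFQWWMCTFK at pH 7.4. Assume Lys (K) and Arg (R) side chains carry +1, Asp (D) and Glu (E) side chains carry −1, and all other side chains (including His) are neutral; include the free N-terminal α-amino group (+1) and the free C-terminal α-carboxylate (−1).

+1

Positive (K, R): K10, K20 → +2.
Negative (D, E): E6 → −1.
The N-terminus (+1) and C-terminus (−1) cancel.
Net charge = (+2) + (−1) = +1.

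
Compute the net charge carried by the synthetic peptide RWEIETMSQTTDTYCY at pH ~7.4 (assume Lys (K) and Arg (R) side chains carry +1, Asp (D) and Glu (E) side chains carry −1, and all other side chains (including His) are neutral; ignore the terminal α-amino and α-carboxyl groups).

-2

Positive (K, R): R1 → +1.
Negative (D, E): E3, E5, D12 → −3.
Net charge = (+1) + (−3) = −2.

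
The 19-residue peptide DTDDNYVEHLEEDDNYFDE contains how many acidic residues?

The acidic residues are Asp (D) and Glu (E), whose side chains end in a carboxylate group.
Matching residues: D1, D3, D4, E8, E11, E12, D13, D14, D18, E19.

10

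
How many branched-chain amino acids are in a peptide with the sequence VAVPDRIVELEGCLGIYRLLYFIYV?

V, L, and I make up the branched-chain aliphatic group.
Matching residues: V1, V3, I7, V8, L10, L14, I16, L19, L20, I23, V25.

11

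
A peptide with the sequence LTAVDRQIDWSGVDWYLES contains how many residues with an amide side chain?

1

Only N (asparagine) and Q (glutamine) carry a side-chain carboxamide.
Matching residues: Q7.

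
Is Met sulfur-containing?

Cysteine (C, thiol) and methionine (M, thioether) are the two sulfur-containing amino acids.
Methionine is in this group.

Yes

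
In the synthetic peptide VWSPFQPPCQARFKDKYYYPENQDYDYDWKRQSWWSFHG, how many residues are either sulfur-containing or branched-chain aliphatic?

2

Sulfur-containing: C, M. Branched-chain aliphatic: I, L, V.
Sulfur-containing residues here: C9 (1).
Branched-chain aliphatic residues here: V1 (1).
The two groups share no amino acid, so total = 1 + 1 = 2.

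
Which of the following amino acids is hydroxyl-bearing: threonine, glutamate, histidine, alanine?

threonine

S, T, and Y are the three residues with a side-chain hydroxyl.
Of the listed options, only threonine belongs to this group.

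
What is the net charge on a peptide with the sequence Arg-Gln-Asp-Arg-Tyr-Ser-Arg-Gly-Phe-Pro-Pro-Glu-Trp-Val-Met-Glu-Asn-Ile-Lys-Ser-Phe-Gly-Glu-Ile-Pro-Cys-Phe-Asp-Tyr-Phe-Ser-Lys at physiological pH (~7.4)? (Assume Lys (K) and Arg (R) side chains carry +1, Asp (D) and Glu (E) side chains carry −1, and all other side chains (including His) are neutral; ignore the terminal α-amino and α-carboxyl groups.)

0

Positive (K, R): Arg1, Arg4, Arg7, Lys19, Lys32 → +5.
Negative (D, E): Asp3, Glu12, Glu16, Glu23, Asp28 → −5.
Net charge = (+5) + (−5) = 0.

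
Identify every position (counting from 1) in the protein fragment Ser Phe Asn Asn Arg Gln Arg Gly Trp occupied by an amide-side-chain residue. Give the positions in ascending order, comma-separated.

Asparagine (N) and glutamine (Q) have uncharged amide side chains.
Matching residues: Asn3, Asn4, Gln6.

3, 4, 6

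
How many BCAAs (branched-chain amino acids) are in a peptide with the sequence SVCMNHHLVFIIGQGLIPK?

7

The BCAAs are Val, Leu, and Ile — aliphatic side chains with a branch point.
Matching residues: V2, L8, V9, I11, I12, L16, I17.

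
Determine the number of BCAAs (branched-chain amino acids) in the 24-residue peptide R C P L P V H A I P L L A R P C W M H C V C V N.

V, L, and I make up the branched-chain aliphatic group.
Matching residues: L4, V6, I9, L11, L12, V21, V23.

7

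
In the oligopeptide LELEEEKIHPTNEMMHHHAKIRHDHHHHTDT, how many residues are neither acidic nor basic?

12

Acidic: D, E. Basic: K, R, H. All other residues are neither.
Matching residues: L1, L3, I8, P10, T11, N12, M14, M15, A19, I21, T29, T31.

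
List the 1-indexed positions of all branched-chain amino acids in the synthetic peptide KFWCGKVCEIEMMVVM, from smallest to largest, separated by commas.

7, 10, 14, 15

The BCAAs are Val, Leu, and Ile — aliphatic side chains with a branch point.
Matching residues: V7, I10, V14, V15.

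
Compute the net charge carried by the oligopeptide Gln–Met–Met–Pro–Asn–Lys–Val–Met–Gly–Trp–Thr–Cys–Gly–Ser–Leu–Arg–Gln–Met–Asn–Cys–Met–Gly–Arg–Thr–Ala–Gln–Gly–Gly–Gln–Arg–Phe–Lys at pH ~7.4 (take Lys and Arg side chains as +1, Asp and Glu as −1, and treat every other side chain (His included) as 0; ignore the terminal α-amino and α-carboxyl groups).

+5

Positive (K, R): Lys6, Arg16, Arg23, Arg30, Lys32 → +5.
Negative (D, E): none → −0.
Net charge = (+5) + (−0) = +5.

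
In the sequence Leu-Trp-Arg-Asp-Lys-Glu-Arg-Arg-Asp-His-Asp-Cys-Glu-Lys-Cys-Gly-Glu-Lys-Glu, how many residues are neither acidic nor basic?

5

Acidic: D, E. Basic: K, R, H. All other residues are neither.
Matching residues: Leu1, Trp2, Cys12, Cys15, Gly16.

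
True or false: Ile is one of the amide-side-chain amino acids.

False

The amide-side-chain residues are Asn (N) and Gln (Q).
Isoleucine is not in this group.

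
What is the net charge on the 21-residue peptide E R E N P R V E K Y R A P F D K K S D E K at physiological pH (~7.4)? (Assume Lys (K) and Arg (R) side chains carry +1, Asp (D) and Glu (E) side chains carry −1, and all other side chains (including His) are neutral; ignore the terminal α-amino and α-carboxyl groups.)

Positive (K, R): R2, R6, K9, R11, K16, K17, K21 → +7.
Negative (D, E): E1, E3, E8, D15, D19, E20 → −6.
Net charge = (+7) + (−6) = +1.

+1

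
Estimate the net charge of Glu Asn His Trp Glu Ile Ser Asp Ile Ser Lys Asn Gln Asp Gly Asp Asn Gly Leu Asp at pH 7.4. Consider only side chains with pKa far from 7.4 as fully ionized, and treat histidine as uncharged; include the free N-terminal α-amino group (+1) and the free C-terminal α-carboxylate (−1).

-5

The side chains ionized at physiological pH are Lys/Arg (+1) and Asp/Glu (−1); with His treated as neutral, nothing else contributes.
Positive (K, R): Lys11 → +1.
Negative (D, E): Glu1, Glu5, Asp8, Asp14, Asp16, Asp20 → −6.
The N-terminus (+1) and C-terminus (−1) cancel.
Net charge = (+1) + (−6) = −5.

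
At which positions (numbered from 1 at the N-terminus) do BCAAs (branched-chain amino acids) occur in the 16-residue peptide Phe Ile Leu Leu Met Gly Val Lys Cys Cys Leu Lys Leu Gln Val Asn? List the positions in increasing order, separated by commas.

Valine (V), leucine (L), and isoleucine (I) are the branched-chain amino acids.
Matching residues: Ile2, Leu3, Leu4, Val7, Leu11, Leu13, Val15.

2, 3, 4, 7, 11, 13, 15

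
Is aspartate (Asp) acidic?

Aspartate (D) and glutamate (E) have carboxylic-acid side chains and are the acidic amino acids.
Aspartate is in this group.

Yes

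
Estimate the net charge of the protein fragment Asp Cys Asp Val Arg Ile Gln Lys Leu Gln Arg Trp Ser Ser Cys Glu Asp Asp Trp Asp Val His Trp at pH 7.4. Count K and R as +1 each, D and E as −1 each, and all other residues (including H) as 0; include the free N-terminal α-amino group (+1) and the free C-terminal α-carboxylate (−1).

-3

Positive (K, R): Arg5, Lys8, Arg11 → +3.
Negative (D, E): Asp1, Asp3, Glu16, Asp17, Asp18, Asp20 → −6.
The N-terminus (+1) and C-terminus (−1) cancel.
Net charge = (+3) + (−6) = −3.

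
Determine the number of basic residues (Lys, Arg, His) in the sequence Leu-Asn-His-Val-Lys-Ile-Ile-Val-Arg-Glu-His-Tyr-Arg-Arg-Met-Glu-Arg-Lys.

Matching residues: His3, Lys5, Arg9, His11, Arg13, Arg14, Arg17, Lys18.

8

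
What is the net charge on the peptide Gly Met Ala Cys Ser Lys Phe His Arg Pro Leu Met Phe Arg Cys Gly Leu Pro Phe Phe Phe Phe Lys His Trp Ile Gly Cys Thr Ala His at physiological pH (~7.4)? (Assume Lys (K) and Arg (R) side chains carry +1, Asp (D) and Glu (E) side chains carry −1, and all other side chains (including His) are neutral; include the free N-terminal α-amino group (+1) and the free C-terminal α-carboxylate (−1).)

Positive (K, R): Lys6, Arg9, Arg14, Lys23 → +4.
Negative (D, E): none → −0.
The N-terminus (+1) and C-terminus (−1) cancel.
Net charge = (+4) + (−0) = +4.

+4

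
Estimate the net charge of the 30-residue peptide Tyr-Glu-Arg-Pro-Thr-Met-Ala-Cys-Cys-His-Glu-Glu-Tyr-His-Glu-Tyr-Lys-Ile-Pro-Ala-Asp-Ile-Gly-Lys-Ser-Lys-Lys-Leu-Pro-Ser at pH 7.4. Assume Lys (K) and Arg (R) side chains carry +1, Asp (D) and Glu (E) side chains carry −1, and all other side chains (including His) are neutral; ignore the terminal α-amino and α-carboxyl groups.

Positive (K, R): Arg3, Lys17, Lys24, Lys26, Lys27 → +5.
Negative (D, E): Glu2, Glu11, Glu12, Glu15, Asp21 → −5.
Net charge = (+5) + (−5) = 0.

0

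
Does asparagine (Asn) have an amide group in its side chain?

Yes

Only N (asparagine) and Q (glutamine) carry a side-chain carboxamide.
Asparagine is in this group.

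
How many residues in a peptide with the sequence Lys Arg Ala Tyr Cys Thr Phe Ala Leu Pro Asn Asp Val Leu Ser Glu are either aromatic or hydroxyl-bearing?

4

Aromatic: F, W, Y. Hydroxyl-bearing: S, T, Y.
Aromatic residues here: Tyr4, Phe7 (2).
Hydroxyl-bearing residues here: Tyr4, Thr6, Ser15 (3).
Y is in both groups, so the 1 Y residue must not be double-counted.
Total = 2 + 3 − 1 = 4.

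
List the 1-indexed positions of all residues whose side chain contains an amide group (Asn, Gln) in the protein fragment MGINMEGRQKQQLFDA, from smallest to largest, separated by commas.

4, 9, 11, 12

Matching residues: N4, Q9, Q11, Q12.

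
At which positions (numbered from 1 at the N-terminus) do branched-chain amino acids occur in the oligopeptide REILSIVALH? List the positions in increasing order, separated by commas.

V, L, and I make up the branched-chain aliphatic group.
Matching residues: I3, L4, I6, V7, L9.

3, 4, 6, 7, 9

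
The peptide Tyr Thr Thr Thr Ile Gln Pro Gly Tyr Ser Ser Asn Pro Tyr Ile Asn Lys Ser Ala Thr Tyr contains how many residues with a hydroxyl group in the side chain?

11

The –OH-bearing residues are Ser, Thr (aliphatic alcohols), and Tyr (phenol).
Matching residues: Tyr1, Thr2, Thr3, Thr4, Tyr9, Ser10, Ser11, Tyr14, Ser18, Thr20, Tyr21.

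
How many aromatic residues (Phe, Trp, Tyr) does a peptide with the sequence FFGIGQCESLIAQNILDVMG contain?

2

Matching residues: F1, F2.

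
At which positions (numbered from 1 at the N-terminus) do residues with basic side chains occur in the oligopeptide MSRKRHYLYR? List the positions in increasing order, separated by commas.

3, 4, 5, 6, 10

The basic amino acids are Lys (K), Arg (R), and His (H).
Matching residues: R3, K4, R5, H6, R10.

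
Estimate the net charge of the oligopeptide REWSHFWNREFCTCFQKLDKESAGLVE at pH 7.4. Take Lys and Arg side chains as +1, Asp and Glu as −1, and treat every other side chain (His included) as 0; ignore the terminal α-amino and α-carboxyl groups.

-1

Positive (K, R): R1, R9, K17, K20 → +4.
Negative (D, E): E2, E10, D19, E21, E27 → −5.
Net charge = (+4) + (−5) = −1.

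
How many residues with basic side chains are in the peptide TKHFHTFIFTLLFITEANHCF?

Lysine (K), arginine (R), and histidine (H) have basic, nitrogen-containing side chains.
Matching residues: K2, H3, H5, H19.

4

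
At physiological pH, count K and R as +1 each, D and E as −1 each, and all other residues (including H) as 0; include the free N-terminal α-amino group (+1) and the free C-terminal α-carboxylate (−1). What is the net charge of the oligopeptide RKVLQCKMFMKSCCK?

+5

Positive (K, R): R1, K2, K7, K11, K15 → +5.
Negative (D, E): none → −0.
The N-terminus (+1) and C-terminus (−1) cancel.
Net charge = (+5) + (−0) = +5.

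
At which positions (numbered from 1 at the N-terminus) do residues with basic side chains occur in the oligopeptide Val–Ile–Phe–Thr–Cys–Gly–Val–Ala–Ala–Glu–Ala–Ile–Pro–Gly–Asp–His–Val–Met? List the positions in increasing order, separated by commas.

The basic amino acids are Lys (K), Arg (R), and His (H).
Matching residues: His16.

16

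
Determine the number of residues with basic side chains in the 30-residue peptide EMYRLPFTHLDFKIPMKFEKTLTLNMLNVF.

The basic amino acids are Lys (K), Arg (R), and His (H).
Matching residues: R4, H9, K13, K17, K20.

5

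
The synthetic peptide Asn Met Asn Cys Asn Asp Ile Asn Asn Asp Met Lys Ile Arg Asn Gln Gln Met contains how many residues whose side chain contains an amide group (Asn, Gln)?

Matching residues: Asn1, Asn3, Asn5, Asn8, Asn9, Asn15, Gln16, Gln17.

8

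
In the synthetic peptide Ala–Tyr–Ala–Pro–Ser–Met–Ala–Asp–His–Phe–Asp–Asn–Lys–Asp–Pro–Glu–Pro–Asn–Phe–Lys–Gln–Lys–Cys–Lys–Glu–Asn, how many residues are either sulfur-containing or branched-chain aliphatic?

2

Sulfur-containing: C, M. Branched-chain aliphatic: I, L, V.
Sulfur-containing residues here: Met6, Cys23 (2).
Branched-chain aliphatic residues here: none (0).
The two groups share no amino acid, so total = 2 + 0 = 2.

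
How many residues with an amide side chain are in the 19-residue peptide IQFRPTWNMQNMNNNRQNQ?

10

The amide-side-chain residues are Asn (N) and Gln (Q).
Matching residues: Q2, N8, Q10, N11, N13, N14, N15, Q17, N18, Q19.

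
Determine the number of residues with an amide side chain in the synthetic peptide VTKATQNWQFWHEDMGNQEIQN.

7

Only N (asparagine) and Q (glutamine) carry a side-chain carboxamide.
Matching residues: Q6, N7, Q9, N17, Q18, Q21, N22.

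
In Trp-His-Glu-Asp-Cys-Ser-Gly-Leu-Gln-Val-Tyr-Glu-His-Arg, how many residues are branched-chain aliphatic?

2

The BCAAs are Val, Leu, and Ile — aliphatic side chains with a branch point.
Matching residues: Leu8, Val10.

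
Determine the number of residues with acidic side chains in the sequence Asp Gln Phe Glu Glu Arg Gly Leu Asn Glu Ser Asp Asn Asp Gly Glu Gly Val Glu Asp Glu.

10

The acidic residues are Asp (D) and Glu (E), whose side chains end in a carboxylate group.
Matching residues: Asp1, Glu4, Glu5, Glu10, Asp12, Asp14, Glu16, Glu19, Asp20, Glu21.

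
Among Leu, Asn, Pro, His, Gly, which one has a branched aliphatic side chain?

V, L, and I make up the branched-chain aliphatic group.
Of the listed options, only Leu belongs to this group.

Leu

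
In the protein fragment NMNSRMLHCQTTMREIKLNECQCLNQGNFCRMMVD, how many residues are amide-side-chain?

Only N (asparagine) and Q (glutamine) carry a side-chain carboxamide.
Matching residues: N1, N3, Q10, N19, Q22, N25, Q26, N28.

8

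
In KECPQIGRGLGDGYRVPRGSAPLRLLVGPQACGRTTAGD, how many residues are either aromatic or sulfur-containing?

3

Aromatic: F, W, Y. Sulfur-containing: C, M.
Aromatic residues here: Y14 (1).
Sulfur-containing residues here: C3, C32 (2).
The two groups share no amino acid, so total = 1 + 2 = 3.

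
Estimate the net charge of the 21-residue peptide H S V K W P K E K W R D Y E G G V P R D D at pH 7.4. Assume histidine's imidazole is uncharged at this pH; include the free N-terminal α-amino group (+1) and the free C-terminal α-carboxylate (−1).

0

At pH ~7.4 the Lys and Arg side chains are protonated (+1), the Asp and Glu side chains are deprotonated (−1), and with His taken as neutral all other side chains carry no charge.
Positive (K, R): K4, K7, K9, R11, R19 → +5.
Negative (D, E): E8, D12, E14, D20, D21 → −5.
The N-terminus (+1) and C-terminus (−1) cancel.
Net charge = (+5) + (−5) = 0.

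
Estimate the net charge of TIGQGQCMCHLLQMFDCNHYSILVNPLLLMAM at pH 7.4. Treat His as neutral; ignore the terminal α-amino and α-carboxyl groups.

The side chains ionized at physiological pH are Lys/Arg (+1) and Asp/Glu (−1); with His treated as neutral, nothing else contributes.
Positive (K, R): none → +0.
Negative (D, E): D16 → −1.
Net charge = (+0) + (−1) = −1.

-1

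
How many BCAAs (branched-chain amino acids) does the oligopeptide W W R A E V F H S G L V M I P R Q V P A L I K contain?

Valine (V), leucine (L), and isoleucine (I) are the branched-chain amino acids.
Matching residues: V6, L11, V12, I14, V18, L21, I22.

7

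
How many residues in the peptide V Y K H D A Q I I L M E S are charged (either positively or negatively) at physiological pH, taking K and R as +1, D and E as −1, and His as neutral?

Charged side chains at pH ~7.4: K, R (positive); D, E (negative).
Matching residues: K3, D5, E12.

3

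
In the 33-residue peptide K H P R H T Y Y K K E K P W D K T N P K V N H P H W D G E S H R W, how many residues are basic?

13

Lysine (K), arginine (R), and histidine (H) have basic, nitrogen-containing side chains.
Matching residues: K1, H2, R4, H5, K9, K10, K12, K16, K20, H23, H25, H31, R32.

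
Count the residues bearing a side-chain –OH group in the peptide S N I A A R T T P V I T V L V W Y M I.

S, T, and Y are the three residues with a side-chain hydroxyl.
Matching residues: S1, T7, T8, T12, Y17.

5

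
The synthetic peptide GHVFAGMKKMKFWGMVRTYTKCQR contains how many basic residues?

7

Lysine (K), arginine (R), and histidine (H) have basic, nitrogen-containing side chains.
Matching residues: H2, K8, K9, K11, R17, K21, R24.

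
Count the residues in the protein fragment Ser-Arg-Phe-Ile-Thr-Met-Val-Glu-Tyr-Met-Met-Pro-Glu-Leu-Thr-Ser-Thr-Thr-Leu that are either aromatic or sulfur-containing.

5

Aromatic: F, W, Y. Sulfur-containing: C, M.
Aromatic residues here: Phe3, Tyr9 (2).
Sulfur-containing residues here: Met6, Met10, Met11 (3).
The two groups share no amino acid, so total = 2 + 3 = 5.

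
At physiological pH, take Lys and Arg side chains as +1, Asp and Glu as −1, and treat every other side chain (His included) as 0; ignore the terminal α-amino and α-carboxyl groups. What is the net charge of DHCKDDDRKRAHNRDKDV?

Positive (K, R): K4, R8, K9, R10, R14, K16 → +6.
Negative (D, E): D1, D5, D6, D7, D15, D17 → −6.
Net charge = (+6) + (−6) = 0.

0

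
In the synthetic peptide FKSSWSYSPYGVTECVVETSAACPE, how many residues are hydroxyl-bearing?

The –OH-bearing residues are Ser, Thr (aliphatic alcohols), and Tyr (phenol).
Matching residues: S3, S4, S6, Y7, S8, Y10, T13, T19, S20.

9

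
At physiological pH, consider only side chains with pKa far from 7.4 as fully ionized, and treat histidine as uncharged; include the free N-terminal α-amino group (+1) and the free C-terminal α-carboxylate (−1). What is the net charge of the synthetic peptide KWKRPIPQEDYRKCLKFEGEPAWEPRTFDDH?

At pH ~7.4 the Lys and Arg side chains are protonated (+1), the Asp and Glu side chains are deprotonated (−1), and with His taken as neutral all other side chains carry no charge.
Positive (K, R): K1, K3, R4, R12, K13, K16, R26 → +7.
Negative (D, E): E9, D10, E18, E20, E24, D29, D30 → −7.
The N-terminus (+1) and C-terminus (−1) cancel.
Net charge = (+7) + (−7) = 0.

0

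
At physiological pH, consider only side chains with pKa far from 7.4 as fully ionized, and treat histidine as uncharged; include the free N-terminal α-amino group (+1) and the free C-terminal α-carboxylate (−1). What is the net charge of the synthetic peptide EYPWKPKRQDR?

At pH ~7.4 the Lys and Arg side chains are protonated (+1), the Asp and Glu side chains are deprotonated (−1), and with His taken as neutral all other side chains carry no charge.
Positive (K, R): K5, K7, R8, R11 → +4.
Negative (D, E): E1, D10 → −2.
The N-terminus (+1) and C-terminus (−1) cancel.
Net charge = (+4) + (−2) = +2.

+2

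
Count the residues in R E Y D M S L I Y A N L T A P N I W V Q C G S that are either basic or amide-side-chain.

4

Basic: H, K, R. Amide-side-chain: N, Q.
Basic residues here: R1 (1).
Amide-side-chain residues here: N11, N16, Q20 (3).
The two groups share no amino acid, so total = 1 + 3 = 4.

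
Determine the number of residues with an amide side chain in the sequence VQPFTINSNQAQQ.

6

Asparagine (N) and glutamine (Q) have uncharged amide side chains.
Matching residues: Q2, N7, N9, Q10, Q12, Q13.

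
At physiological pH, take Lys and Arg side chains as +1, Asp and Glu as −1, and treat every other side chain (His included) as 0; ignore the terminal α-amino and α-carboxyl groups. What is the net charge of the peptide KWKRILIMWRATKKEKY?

+6

Positive (K, R): K1, K3, R4, R10, K13, K14, K16 → +7.
Negative (D, E): E15 → −1.
Net charge = (+7) + (−1) = +6.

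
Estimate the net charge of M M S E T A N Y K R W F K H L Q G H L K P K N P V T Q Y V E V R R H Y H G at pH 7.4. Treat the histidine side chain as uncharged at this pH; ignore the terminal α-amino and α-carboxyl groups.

+5

The side chains ionized at physiological pH are Lys/Arg (+1) and Asp/Glu (−1); with His treated as neutral, nothing else contributes.
Positive (K, R): K9, R10, K13, K20, K22, R32, R33 → +7.
Negative (D, E): E4, E30 → −2.
Net charge = (+7) + (−2) = +5.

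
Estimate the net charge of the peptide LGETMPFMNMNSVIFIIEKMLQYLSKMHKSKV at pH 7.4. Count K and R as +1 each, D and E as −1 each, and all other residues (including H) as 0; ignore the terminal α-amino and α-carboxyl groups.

Positive (K, R): K19, K26, K29, K31 → +4.
Negative (D, E): E3, E18 → −2.
Net charge = (+4) + (−2) = +2.

+2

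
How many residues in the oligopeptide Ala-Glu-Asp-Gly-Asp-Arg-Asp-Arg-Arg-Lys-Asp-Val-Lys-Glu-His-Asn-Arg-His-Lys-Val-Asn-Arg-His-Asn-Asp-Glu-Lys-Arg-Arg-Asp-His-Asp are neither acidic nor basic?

Acidic: D, E. Basic: K, R, H. All other residues are neither.
Matching residues: Ala1, Gly4, Val12, Asn16, Val20, Asn21, Asn24.

7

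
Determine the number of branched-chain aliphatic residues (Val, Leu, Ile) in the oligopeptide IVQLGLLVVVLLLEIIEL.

14

Matching residues: I1, V2, L4, L6, L7, V8, V9, V10, L11, L12, L13, I15, I16, L18.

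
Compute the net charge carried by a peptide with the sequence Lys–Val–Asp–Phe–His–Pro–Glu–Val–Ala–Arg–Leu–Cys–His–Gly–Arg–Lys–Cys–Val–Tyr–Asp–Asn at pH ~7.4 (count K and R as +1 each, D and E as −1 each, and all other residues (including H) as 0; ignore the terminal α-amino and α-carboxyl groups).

Positive (K, R): Lys1, Arg10, Arg15, Lys16 → +4.
Negative (D, E): Asp3, Glu7, Asp20 → −3.
Net charge = (+4) + (−3) = +1.

+1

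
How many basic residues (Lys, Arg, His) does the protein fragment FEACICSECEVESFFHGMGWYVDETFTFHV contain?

Matching residues: H16, H29.

2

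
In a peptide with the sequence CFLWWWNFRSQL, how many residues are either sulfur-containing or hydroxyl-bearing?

Sulfur-containing: C, M. Hydroxyl-bearing: S, T, Y.
Sulfur-containing residues here: C1 (1).
Hydroxyl-bearing residues here: S10 (1).
The two groups share no amino acid, so total = 1 + 1 = 2.

2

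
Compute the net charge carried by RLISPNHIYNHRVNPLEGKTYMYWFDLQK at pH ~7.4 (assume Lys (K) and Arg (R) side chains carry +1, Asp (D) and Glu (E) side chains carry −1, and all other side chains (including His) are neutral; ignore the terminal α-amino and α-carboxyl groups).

+2

Positive (K, R): R1, R12, K19, K29 → +4.
Negative (D, E): E17, D26 → −2.
Net charge = (+4) + (−2) = +2.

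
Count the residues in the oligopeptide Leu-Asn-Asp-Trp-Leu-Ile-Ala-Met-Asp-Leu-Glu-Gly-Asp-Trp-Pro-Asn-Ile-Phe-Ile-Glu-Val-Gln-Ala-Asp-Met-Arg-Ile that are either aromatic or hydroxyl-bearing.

3

Aromatic: F, W, Y. Hydroxyl-bearing: S, T, Y.
Aromatic residues here: Trp4, Trp14, Phe18 (3).
Hydroxyl-bearing residues here: none (0).
(Y belongs to both groups, but none appear in this sequence.) Total = 3 + 0 = 3.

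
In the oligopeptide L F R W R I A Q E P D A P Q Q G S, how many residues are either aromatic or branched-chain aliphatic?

Aromatic: F, W, Y. Branched-chain aliphatic: I, L, V.
Aromatic residues here: F2, W4 (2).
Branched-chain aliphatic residues here: L1, I6 (2).
The two groups share no amino acid, so total = 2 + 2 = 4.

4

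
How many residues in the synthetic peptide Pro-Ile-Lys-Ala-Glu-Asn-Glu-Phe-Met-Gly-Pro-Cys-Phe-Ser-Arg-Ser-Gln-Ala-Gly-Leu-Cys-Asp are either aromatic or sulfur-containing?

Aromatic: F, W, Y. Sulfur-containing: C, M.
Aromatic residues here: Phe8, Phe13 (2).
Sulfur-containing residues here: Met9, Cys12, Cys21 (3).
The two groups share no amino acid, so total = 2 + 3 = 5.

5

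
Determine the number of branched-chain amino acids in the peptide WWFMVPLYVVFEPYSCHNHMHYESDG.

V, L, and I make up the branched-chain aliphatic group.
Matching residues: V5, L7, V9, V10.

4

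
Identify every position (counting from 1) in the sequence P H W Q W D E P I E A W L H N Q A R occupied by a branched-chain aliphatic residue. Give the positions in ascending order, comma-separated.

V, L, and I make up the branched-chain aliphatic group.
Matching residues: I9, L13.

9, 13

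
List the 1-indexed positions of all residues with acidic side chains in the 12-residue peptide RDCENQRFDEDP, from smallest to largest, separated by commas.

The acidic residues are Asp (D) and Glu (E), whose side chains end in a carboxylate group.
Matching residues: D2, E4, D9, E10, D11.

2, 4, 9, 10, 11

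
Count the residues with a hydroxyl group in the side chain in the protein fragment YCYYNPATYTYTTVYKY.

11

The –OH-bearing residues are Ser, Thr (aliphatic alcohols), and Tyr (phenol).
Matching residues: Y1, Y3, Y4, T8, Y9, T10, Y11, T12, T13, Y15, Y17.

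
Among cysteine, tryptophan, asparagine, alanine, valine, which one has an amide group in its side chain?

The amide-side-chain residues are Asn (N) and Gln (Q).
Of the listed options, only asparagine belongs to this group.

asparagine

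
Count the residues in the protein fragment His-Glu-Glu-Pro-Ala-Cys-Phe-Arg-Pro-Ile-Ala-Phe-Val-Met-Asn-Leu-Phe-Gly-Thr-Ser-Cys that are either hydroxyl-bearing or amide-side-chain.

3

Hydroxyl-bearing: S, T, Y. Amide-side-chain: N, Q.
Hydroxyl-bearing residues here: Thr19, Ser20 (2).
Amide-side-chain residues here: Asn15 (1).
The two groups share no amino acid, so total = 2 + 1 = 3.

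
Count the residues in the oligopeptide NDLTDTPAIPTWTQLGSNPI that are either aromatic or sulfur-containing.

Aromatic: F, W, Y. Sulfur-containing: C, M.
Aromatic residues here: W12 (1).
Sulfur-containing residues here: none (0).
The two groups share no amino acid, so total = 1 + 0 = 1.

1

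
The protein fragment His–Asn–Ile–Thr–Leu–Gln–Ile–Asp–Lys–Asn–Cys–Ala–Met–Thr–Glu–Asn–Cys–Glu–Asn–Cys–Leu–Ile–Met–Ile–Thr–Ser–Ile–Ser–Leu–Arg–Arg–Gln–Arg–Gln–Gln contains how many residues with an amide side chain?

8

The amide-side-chain residues are Asn (N) and Gln (Q).
Matching residues: Asn2, Gln6, Asn10, Asn16, Asn19, Gln32, Gln34, Gln35.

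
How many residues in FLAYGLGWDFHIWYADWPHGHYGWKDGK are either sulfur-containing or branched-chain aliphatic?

Sulfur-containing: C, M. Branched-chain aliphatic: I, L, V.
Sulfur-containing residues here: none (0).
Branched-chain aliphatic residues here: L2, L6, I12 (3).
The two groups share no amino acid, so total = 0 + 3 = 3.

3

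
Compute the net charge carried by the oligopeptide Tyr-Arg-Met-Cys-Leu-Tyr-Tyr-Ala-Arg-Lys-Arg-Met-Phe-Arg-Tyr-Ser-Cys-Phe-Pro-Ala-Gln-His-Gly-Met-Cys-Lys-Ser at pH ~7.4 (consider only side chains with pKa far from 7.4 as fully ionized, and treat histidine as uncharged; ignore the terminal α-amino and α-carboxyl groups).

+6

The side chains ionized at physiological pH are Lys/Arg (+1) and Asp/Glu (−1); with His treated as neutral, nothing else contributes.
Positive (K, R): Arg2, Arg9, Lys10, Arg11, Arg14, Lys26 → +6.
Negative (D, E): none → −0.
Net charge = (+6) + (−0) = +6.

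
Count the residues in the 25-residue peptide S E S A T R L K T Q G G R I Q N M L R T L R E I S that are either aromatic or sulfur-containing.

Aromatic: F, W, Y. Sulfur-containing: C, M.
Aromatic residues here: none (0).
Sulfur-containing residues here: M17 (1).
The two groups share no amino acid, so total = 0 + 1 = 1.

1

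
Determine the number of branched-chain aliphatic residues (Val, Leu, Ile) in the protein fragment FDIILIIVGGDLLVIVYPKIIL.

14

Matching residues: I3, I4, L5, I6, I7, V8, L12, L13, V14, I15, V16, I20, I21, L22.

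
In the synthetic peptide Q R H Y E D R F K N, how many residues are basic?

The basic amino acids are Lys (K), Arg (R), and His (H).
Matching residues: R2, H3, R7, K9.

4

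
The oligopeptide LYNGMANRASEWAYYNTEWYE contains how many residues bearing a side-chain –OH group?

6

Serine (S), threonine (T), and tyrosine (Y) each carry a hydroxyl group on the side chain.
Matching residues: Y2, S10, Y14, Y15, T17, Y20.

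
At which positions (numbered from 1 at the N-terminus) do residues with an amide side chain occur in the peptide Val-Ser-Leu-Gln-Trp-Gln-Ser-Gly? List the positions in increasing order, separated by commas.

Only N (asparagine) and Q (glutamine) carry a side-chain carboxamide.
Matching residues: Gln4, Gln6.

4, 6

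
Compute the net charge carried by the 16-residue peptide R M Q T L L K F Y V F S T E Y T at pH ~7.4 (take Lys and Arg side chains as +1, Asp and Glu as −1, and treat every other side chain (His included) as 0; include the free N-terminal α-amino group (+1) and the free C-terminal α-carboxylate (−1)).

Positive (K, R): R1, K7 → +2.
Negative (D, E): E14 → −1.
The N-terminus (+1) and C-terminus (−1) cancel.
Net charge = (+2) + (−1) = +1.

+1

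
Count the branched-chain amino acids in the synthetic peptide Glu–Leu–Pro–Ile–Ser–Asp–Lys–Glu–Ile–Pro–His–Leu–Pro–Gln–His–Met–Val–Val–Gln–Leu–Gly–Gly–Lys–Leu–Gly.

The BCAAs are Val, Leu, and Ile — aliphatic side chains with a branch point.
Matching residues: Leu2, Ile4, Ile9, Leu12, Val17, Val18, Leu20, Leu24.

8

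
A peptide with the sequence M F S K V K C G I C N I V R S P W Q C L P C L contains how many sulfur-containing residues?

The sulfur-bearing residues are cysteine (–SH) and methionine (–S–CH₃).
Matching residues: M1, C7, C10, C19, C22.

5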